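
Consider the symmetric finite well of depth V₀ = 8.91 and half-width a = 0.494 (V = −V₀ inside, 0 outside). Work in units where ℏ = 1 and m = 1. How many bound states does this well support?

N = 2

The dimensionless depth is z₀ = a√(2mV₀)/ℏ = 0.494 × √(17.82) = 2.085.
The even/odd transcendental equations gain one root per π/2 in z₀, giving N = 1 + ⌊2z₀/π⌋ = 1 + ⌊1.328⌋ = 2.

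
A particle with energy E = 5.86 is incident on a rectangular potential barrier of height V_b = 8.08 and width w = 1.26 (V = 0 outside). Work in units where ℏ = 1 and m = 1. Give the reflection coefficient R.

Since E < V_b the interior solution is evanescent with decay constant κ = √(2m(V_b − E))/ℏ = 2.107.
κw = 2.655, sinh(κw) = 7.077.
The exact tunnelling result is T⁻¹ = 1 + V_b² sinh²(κw) / [4E(V_b − E)] = 63.84, so T = 0.0157.
R = 1 − T = 0.984.

R = 0.984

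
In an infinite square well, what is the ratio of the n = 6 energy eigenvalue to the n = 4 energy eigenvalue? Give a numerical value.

2.25

Since E_n ∝ n², the ratio is (6/4)² = 2.25.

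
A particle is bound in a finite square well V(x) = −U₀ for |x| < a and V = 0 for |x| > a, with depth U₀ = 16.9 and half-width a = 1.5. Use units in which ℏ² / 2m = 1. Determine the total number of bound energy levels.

The dimensionless depth is z₀ = a√(2mU₀)/ℏ = 1.5 × √(16.90) = 6.166.
A new bound state (alternating even/odd) appears each time z₀ passes a multiple of π/2, so N = ⌊2z₀/π⌋ + 1 = ⌊3.926⌋ + 1 = 4.

N = 4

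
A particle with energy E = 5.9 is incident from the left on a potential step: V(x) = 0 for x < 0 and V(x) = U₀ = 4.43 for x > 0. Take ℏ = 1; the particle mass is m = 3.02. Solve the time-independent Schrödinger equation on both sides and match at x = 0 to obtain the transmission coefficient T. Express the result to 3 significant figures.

T = 0.888

On each side the TISE gives plane waves with k = √(2m(E − V))/ℏ: k₁ = √(2·3.02·5.9) = 5.970, k₂ = √(2·3.02·1.47) = 2.980.
Continuity of ψ and ψ′ at the step yields the reflection amplitude r = (k₁ − k₂)/(k₁ + k₂) = 0.3341; thus R = |r|² = 0.1116, T = 0.8884.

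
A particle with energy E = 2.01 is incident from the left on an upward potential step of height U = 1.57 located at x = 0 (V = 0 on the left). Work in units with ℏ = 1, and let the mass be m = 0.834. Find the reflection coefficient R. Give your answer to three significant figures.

On each side the TISE gives plane waves with k = √(2m(E − V))/ℏ: k₁ = √(2·0.834·2.01) = 1.831, k₂ = √(2·0.834·0.44) = 0.8567.
Matching ψ and ψ′ at x = 0 gives r = (k₁ − k₂)/(k₁ + k₂), so R = r² = 0.1314 and T = 1 − R = 0.8686.

R = 0.131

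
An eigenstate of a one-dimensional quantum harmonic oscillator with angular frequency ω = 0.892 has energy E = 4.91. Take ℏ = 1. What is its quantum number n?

E_n = ℏω(n + ½) ⇒ n = E/(ℏω) − ½ = 4.91/0.892 − 0.5 = 5.004 → n = 5.

n = 5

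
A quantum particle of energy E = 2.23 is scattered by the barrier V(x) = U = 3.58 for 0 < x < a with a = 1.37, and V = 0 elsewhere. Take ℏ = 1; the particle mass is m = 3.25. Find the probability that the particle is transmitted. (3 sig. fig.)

E < U: inside the barrier ψ ∝ e^{±κx} with κ = √(2m(U − E))/ℏ = 2.962.
κa = 4.058, sinh(κa) = 28.93.
Matching ψ, ψ′ at both faces gives T = [1 + U² sinh²(κa) / (4E(U − E))]⁻¹ = 1/891.7 = 0.00112.

T = 0.00112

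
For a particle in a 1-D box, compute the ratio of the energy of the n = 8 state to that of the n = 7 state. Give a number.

1.30612

E_n = n²π²ℏ²/(2mL²) so the ratio is n₂²/n₁² = 64/49 = 1.30612.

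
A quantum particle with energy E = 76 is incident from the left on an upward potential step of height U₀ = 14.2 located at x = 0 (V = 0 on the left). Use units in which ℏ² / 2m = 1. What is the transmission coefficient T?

T = 0.997

The wavenumbers are k₁ = √(2mE)/ℏ = 8.718 on the left and k₂ = √(2m(E − U₀))/ℏ = 7.861 on the right.
Continuity of ψ and ψ′ at the step yields the reflection amplitude r = (k₁ − k₂)/(k₁ + k₂) = 0.05166; thus R = |r|² = 0.002669, T = 0.9973.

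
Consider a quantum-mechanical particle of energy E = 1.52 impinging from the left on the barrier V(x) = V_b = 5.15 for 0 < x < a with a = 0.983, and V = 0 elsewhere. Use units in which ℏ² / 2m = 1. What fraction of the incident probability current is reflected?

R = 0.924

E < V_b: inside the barrier ψ ∝ e^{±κx} with κ = √(2m(V_b − E))/ℏ = 1.905.
κa = 1.873, sinh(κa) = 3.177.
The exact tunnelling result is T⁻¹ = 1 + V_b² sinh²(κa) / [4E(V_b − E)] = 13.13, so T = 0.0762.
R = 1 − T = 0.924.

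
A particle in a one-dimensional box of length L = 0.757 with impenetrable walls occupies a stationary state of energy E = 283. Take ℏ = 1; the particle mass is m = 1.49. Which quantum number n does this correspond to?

n = 7

For an infinite well E_n = n²π²ℏ²/(2mL²), so n = (L/πℏ)√(2mE).
n = (0.757/π) × √(2 × 1.49 × 283) = 6.998 → n = 7.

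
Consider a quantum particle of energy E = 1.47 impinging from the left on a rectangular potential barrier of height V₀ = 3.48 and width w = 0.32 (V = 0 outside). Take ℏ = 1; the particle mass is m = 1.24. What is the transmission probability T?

T = 0.618

E < V₀: inside the barrier ψ ∝ e^{±κx} with κ = √(2m(V₀ − E))/ℏ = 2.233.
κw = 0.7145, sinh(κw) = 0.7768.
The exact tunnelling result is T⁻¹ = 1 + V₀² sinh²(κw) / [4E(V₀ − E)] = 1.618, so T = 0.618.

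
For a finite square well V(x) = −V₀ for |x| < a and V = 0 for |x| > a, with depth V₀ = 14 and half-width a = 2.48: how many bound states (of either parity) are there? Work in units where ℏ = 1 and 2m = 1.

N = 6

The dimensionless depth is z₀ = a√(2mV₀)/ℏ = 2.48 × √(14.00) = 9.279.
The even/odd transcendental equations gain one root per π/2 in z₀, giving N = 1 + ⌊2z₀/π⌋ = 1 + ⌊5.907⌋ = 6.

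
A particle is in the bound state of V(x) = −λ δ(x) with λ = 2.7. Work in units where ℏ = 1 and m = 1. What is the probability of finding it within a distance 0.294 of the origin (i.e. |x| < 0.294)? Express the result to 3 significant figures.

The normalised bound state is ψ = √κ e^{−κ|x|} with κ = mλ/ℏ² = 2.700.
P(|x| < d) = ∫_{−d}^{d} κ e^{−2κ|x|} dx = 1 − e^{−2κd} = 1 − e^{−1.588} = 0.7956.

P = 0.796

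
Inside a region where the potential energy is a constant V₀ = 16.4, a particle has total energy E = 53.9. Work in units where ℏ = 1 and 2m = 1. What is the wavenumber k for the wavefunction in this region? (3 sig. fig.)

With E > V₀ the solution is oscillatory, ψ ∝ e^{±ikx} with k = √(2m(E − V₀))/ℏ.
k = √(2 × 0.5 × 37.5) = 6.124.

k = 6.12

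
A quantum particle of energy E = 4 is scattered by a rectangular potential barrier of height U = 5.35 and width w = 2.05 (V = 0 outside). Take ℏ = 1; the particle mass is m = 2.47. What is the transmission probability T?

T = 0.0000761

E < U: inside the barrier ψ ∝ e^{±κx} with κ = √(2m(U − E))/ℏ = 2.582.
κw = 5.294, sinh(κw) = 99.57.
Matching ψ, ψ′ at both faces gives T = [1 + U² sinh²(κw) / (4E(U − E))]⁻¹ = 1/13140 = 0.0000761.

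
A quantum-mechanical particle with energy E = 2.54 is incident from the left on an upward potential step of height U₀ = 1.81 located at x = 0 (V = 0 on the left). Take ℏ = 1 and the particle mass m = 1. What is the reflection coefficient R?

R = 0.0912

On each side the TISE gives plane waves with k = √(2m(E − V))/ℏ: k₁ = √(2·1·2.54) = 2.254, k₂ = √(2·1·0.73) = 1.208.
Matching ψ and ψ′ at x = 0 gives r = (k₁ − k₂)/(k₁ + k₂), so R = r² = 0.09120 and T = 1 − R = 0.9088.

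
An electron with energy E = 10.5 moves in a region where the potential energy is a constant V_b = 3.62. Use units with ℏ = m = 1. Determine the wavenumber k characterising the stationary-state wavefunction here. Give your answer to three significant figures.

k = 3.71

With E > V_b the solution is oscillatory, ψ ∝ e^{±ikx} with k = √(2m(E − V_b))/ℏ.
k = √(2 × 1 × 6.88) = 3.709.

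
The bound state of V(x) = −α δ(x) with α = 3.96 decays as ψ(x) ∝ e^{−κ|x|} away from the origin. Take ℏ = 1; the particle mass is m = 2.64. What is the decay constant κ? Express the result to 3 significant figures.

Integrate −(ℏ²/2m)ψ'' − αδ(x)ψ = Eψ from −ε to +ε: the ψ'' term gives ψ'(0⁺) − ψ'(0⁻) and the δ term gives −(2mα/ℏ²)ψ(0).
With ψ ∝ e^{−κ|x|} this yields −2κ = −2mα/ℏ², so κ = mα/ℏ² = 10.45.

κ = 10.5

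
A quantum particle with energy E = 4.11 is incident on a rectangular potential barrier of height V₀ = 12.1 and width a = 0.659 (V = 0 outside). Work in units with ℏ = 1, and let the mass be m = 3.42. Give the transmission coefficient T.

E < V₀: inside the barrier ψ ∝ e^{±κx} with κ = √(2m(V₀ − E))/ℏ = 7.393.
κa = 4.872, sinh(κa) = 65.27.
The exact tunnelling result is T⁻¹ = 1 + V₀² sinh²(κa) / [4E(V₀ − E)] = 4750, so T = 0.000211.

T = 0.000211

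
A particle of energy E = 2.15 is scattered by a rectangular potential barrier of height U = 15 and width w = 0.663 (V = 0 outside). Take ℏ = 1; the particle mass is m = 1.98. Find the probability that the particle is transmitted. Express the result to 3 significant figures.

E < U: inside the barrier ψ ∝ e^{±κx} with κ = √(2m(U − E))/ℏ = 7.133.
κw = 4.729, sinh(κw) = 56.61.
Matching ψ, ψ′ at both faces gives T = [1 + U² sinh²(κw) / (4E(U − E))]⁻¹ = 1/6527 = 0.000153.

T = 0.000153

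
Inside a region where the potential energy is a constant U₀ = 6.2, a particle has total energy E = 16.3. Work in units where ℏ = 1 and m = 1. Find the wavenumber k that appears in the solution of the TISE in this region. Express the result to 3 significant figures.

With E > U₀ the solution is oscillatory, ψ ∝ e^{±ikx} with k = √(2m(E − U₀))/ℏ.
k = √(2 × 1 × 10.1) = 4.494.

k = 4.49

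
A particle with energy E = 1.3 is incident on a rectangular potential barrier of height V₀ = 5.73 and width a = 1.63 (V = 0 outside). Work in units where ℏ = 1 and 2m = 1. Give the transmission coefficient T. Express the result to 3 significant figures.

T = 0.00294

Since E < V₀ the interior solution is evanescent with decay constant κ = √(2m(V₀ − E))/ℏ = 2.105.
κa = 3.431, sinh(κa) = 15.43.
The exact tunnelling result is T⁻¹ = 1 + V₀² sinh²(κa) / [4E(V₀ − E)] = 340.5, so T = 0.00294.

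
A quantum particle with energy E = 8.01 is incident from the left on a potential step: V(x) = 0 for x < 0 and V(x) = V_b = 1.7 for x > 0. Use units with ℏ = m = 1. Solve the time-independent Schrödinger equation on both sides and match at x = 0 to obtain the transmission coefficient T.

T = 0.996

On each side the TISE gives plane waves with k = √(2m(E − V))/ℏ: k₁ = √(2·1·8.01) = 4.002, k₂ = √(2·1·6.31) = 3.552.
Continuity of ψ and ψ′ at the step yields the reflection amplitude r = (k₁ − k₂)/(k₁ + k₂) = 0.05957; thus R = |r|² = 0.003548, T = 0.9965.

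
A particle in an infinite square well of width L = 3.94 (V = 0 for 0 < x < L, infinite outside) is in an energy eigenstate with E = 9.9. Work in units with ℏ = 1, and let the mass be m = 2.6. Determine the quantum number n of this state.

From E_n = n²π²ℏ²/(2mL²) invert to n = √(2mL²E)/(πℏ).
n = (3.94/π) × √(2 × 2.6 × 9.9) = 8.998 → n = 9.

n = 9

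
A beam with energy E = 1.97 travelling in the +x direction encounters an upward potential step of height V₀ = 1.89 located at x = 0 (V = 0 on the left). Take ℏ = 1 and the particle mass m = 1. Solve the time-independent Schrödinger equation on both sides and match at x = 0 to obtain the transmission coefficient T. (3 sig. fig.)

T = 0.558

The wavenumbers are k₁ = √(2mE)/ℏ = 1.985 on the left and k₂ = √(2m(E − V₀))/ℏ = 0.4000 on the right.
Matching ψ and ψ′ at x = 0 gives r = (k₁ − k₂)/(k₁ + k₂), so R = r² = 0.4416 and T = 1 − R = 0.5584.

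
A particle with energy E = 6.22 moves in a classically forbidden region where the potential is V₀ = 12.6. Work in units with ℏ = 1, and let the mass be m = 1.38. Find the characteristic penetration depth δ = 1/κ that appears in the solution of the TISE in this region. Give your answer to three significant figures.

δ = 0.238

Since E < V₀ the TISE in this region is ψ'' = κ²ψ with κ = √(2m(V₀ − E))/ℏ.
κ = √(2 × 1.38 × 6.38) = 4.196. The penetration depth is δ = 1/κ = 0.238.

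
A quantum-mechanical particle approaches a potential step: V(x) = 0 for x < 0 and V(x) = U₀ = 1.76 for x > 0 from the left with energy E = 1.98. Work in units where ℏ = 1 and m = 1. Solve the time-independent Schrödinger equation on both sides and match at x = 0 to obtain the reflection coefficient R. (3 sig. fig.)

R = 0.250

On each side the TISE gives plane waves with k = √(2m(E − V))/ℏ: k₁ = √(2·1·1.98) = 1.990, k₂ = √(2·1·0.22) = 0.6633.
Matching ψ and ψ′ at x = 0 gives r = (k₁ − k₂)/(k₁ + k₂), so R = r² = 0.2500 and T = 1 − R = 0.7500.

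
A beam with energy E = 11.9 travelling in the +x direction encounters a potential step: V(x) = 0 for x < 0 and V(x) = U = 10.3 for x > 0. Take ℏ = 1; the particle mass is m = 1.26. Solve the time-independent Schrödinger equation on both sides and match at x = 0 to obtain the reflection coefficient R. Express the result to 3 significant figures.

R = 0.215

On each side the TISE gives plane waves with k = √(2m(E − V))/ℏ: k₁ = √(2·1.26·11.9) = 5.476, k₂ = √(2·1.26·1.6) = 2.008.
Matching ψ and ψ′ at x = 0 gives r = (k₁ − k₂)/(k₁ + k₂), so R = r² = 0.2147 and T = 1 − R = 0.7853.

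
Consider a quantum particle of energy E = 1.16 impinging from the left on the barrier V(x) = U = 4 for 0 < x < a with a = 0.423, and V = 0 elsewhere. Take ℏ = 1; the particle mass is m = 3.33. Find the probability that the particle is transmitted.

E < U: inside the barrier ψ ∝ e^{±κx} with κ = √(2m(U − E))/ℏ = 4.349.
κa = 1.840, sinh(κa) = 3.068.
Matching ψ, ψ′ at both faces gives T = [1 + U² sinh²(κa) / (4E(U − E))]⁻¹ = 1/12.43 = 0.0805.

T = 0.0805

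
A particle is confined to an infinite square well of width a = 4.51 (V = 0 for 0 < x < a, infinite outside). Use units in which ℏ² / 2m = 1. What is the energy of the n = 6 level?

E = 17.5

The infinite-well eigenfunctions ψ_n = √(2/a) sin(nπx/a) vanish at both walls, giving E_n = n²π²ℏ²/(2ma²).
E_6 = 6² × π² / (2 × 0.5 × 4.51²) = 17.47.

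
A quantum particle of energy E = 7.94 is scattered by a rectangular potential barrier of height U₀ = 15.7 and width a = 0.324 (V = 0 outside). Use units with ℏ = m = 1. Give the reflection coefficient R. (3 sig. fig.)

Since E < U₀ the interior solution is evanescent with decay constant κ = √(2m(U₀ − E))/ℏ = 3.940.
κa = 1.276, sinh(κa) = 1.652.
Matching ψ, ψ′ at both faces gives T = [1 + U₀² sinh²(κa) / (4E(U₀ − E))]⁻¹ = 1/3.731 = 0.268.
R = 1 − T = 0.732.

R = 0.732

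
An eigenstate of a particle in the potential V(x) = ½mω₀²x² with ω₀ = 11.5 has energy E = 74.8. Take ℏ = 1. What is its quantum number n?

Invert E_n = (n + ½)ℏω₀: n = E/ℏω₀ − ½ = 6.004, so n = 6.

n = 6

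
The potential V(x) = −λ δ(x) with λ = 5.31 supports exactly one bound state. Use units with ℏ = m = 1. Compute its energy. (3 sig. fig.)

E = -14.1

The bound state is ψ(x) = √κ e^{−κ|x|}. The derivative jump ψ'(0⁺) − ψ'(0⁻) = −(2mλ/ℏ²)ψ(0) fixes κ = mλ/ℏ² = 5.310.
Then E = −ℏ²κ²/(2m) = −mλ²/(2ℏ²) = -14.10.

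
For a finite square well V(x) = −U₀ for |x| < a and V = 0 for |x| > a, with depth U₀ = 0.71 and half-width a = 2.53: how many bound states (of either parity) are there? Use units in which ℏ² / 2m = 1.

N = 2

The dimensionless depth is z₀ = a√(2mU₀)/ℏ = 2.53 × √(0.7100) = 2.132.
A new bound state (alternating even/odd) appears each time z₀ passes a multiple of π/2, so N = ⌊2z₀/π⌋ + 1 = ⌊1.357⌋ + 1 = 2.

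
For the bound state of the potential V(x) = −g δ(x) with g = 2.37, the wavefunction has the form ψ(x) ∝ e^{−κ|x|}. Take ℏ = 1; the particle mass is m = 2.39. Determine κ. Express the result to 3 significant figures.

Integrating the TISE across x = 0 gives the cusp condition ψ'(0⁺) − ψ'(0⁻) = −(2mg/ℏ²)ψ(0).
With ψ ∝ e^{−κ|x|} this yields −2κ = −2mg/ℏ², so κ = mg/ℏ² = 5.664.

κ = 5.66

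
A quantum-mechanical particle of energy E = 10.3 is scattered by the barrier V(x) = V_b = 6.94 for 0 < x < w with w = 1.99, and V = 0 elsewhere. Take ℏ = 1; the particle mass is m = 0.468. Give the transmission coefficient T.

E > V_b: inside the barrier k₂ = √(2m(E − V_b))/ℏ = 1.773, k₂w = 3.529.
Matching at both interfaces gives T⁻¹ = 1 + V_b² sin²(k₂w) / [4E(E − V_b)] = 1.050, hence T = 0.953.

T = 0.953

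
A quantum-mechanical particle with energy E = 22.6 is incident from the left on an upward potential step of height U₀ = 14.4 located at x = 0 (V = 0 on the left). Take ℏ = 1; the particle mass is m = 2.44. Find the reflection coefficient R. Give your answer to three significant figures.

The wavenumbers are k₁ = √(2mE)/ℏ = 10.50 on the left and k₂ = √(2m(E − U₀))/ℏ = 6.326 on the right.
Continuity of ψ and ψ′ at the step yields the reflection amplitude r = (k₁ − k₂)/(k₁ + k₂) = 0.2482; thus R = |r|² = 0.06158, T = 0.9384.

R = 0.0616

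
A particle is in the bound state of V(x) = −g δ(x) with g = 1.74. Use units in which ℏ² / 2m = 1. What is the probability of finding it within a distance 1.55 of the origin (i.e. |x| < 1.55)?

The normalised bound state is ψ = √κ e^{−κ|x|} with κ = mg/ℏ² = 0.8700.
P(|x| < d) = ∫_{−d}^{d} κ e^{−2κ|x|} dx = 1 − e^{−2κd} = 1 − e^{−2.697} = 0.9326.

P = 0.933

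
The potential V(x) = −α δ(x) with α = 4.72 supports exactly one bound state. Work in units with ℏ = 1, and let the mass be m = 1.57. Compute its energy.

The bound state is ψ(x) = √κ e^{−κ|x|}. The derivative jump ψ'(0⁺) − ψ'(0⁻) = −(2mα/ℏ²)ψ(0) fixes κ = mα/ℏ² = 7.410.
Then E = −ℏ²κ²/(2m) = −mα²/(2ℏ²) = -17.49.

E = -17.5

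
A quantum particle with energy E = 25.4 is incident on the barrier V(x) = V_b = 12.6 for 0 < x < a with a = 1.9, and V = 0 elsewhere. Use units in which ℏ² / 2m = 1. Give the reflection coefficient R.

R = 0.0287

Above the barrier the interior wavenumber is k₂ = √(2m(E − V_b))/ℏ = 3.578, giving phase k₂a = 6.798.
T = [1 + V_b² sin²(k₂a) / (4E(E − V_b))]⁻¹ = 1/1.030 = 0.971.
R = 1 − T = 0.0287.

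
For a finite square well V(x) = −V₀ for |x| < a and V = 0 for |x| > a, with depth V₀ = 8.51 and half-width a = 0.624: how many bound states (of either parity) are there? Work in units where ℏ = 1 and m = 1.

The dimensionless depth is z₀ = a√(2mV₀)/ℏ = 0.624 × √(17.02) = 2.574.
A new bound state (alternating even/odd) appears each time z₀ passes a multiple of π/2, so N = ⌊2z₀/π⌋ + 1 = ⌊1.639⌋ + 1 = 2.

N = 2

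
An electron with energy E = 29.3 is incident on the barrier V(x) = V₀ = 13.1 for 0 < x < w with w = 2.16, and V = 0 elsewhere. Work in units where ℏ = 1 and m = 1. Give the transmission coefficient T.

T = 0.994

Above the barrier the interior wavenumber is k₂ = √(2m(E − V₀))/ℏ = 5.692, giving phase k₂w = 12.29.
Matching at both interfaces gives T⁻¹ = 1 + V₀² sin²(k₂w) / [4E(E − V₀)] = 1.006, hence T = 0.994.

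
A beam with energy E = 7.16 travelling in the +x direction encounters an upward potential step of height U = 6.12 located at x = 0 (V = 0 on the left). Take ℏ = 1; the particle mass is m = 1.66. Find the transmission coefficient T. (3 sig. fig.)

T = 0.799

The wavenumbers are k₁ = √(2mE)/ℏ = 4.876 on the left and k₂ = √(2m(E − U))/ℏ = 1.858 on the right.
Continuity of ψ and ψ′ at the step yields the reflection amplitude r = (k₁ − k₂)/(k₁ + k₂) = 0.4481; thus R = |r|² = 0.2008, T = 0.7992.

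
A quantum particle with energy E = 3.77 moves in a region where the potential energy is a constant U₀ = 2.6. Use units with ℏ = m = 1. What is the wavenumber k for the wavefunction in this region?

With E > U₀ the solution is oscillatory, ψ ∝ e^{±ikx} with k = √(2m(E − U₀))/ℏ.
k = √(2 × 1 × 1.17) = 1.530.

k = 1.53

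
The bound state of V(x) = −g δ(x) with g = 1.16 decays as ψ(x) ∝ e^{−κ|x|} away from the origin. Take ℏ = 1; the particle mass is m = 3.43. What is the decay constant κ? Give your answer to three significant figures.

Integrating the TISE across x = 0 gives the cusp condition ψ'(0⁺) − ψ'(0⁻) = −(2mg/ℏ²)ψ(0).
With ψ ∝ e^{−κ|x|} this yields −2κ = −2mg/ℏ², so κ = mg/ℏ² = 3.979.

κ = 3.98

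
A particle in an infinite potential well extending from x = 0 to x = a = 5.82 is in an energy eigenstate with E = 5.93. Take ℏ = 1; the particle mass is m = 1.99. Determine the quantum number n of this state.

From E_n = n²π²ℏ²/(2ma²) invert to n = √(2ma²E)/(πℏ).
n = (5.82/π) × √(2 × 1.99 × 5.93) = 9.000 → n = 9.

n = 9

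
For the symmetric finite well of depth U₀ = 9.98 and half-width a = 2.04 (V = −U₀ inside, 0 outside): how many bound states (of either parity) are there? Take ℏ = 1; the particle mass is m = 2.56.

The dimensionless depth is z₀ = a√(2mU₀)/ℏ = 2.04 × √(51.10) = 14.58.
The even/odd transcendental equations gain one root per π/2 in z₀, giving N = 1 + ⌊2z₀/π⌋ = 1 + ⌊9.283⌋ = 10.

N = 10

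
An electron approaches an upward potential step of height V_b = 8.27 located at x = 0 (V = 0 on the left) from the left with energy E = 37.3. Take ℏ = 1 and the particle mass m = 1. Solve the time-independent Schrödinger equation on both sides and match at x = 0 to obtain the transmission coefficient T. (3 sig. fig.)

On each side the TISE gives plane waves with k = √(2m(E − V))/ℏ: k₁ = √(2·1·37.3) = 8.637, k₂ = √(2·1·29.03) = 7.620.
Continuity of ψ and ψ′ at the step yields the reflection amplitude r = (k₁ − k₂)/(k₁ + k₂) = 0.06258; thus R = |r|² = 0.003917, T = 0.9961.

T = 0.996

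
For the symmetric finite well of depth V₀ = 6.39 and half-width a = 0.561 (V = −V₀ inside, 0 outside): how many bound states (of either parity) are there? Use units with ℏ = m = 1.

The dimensionless depth is z₀ = a√(2mV₀)/ℏ = 0.561 × √(12.78) = 2.006.
The even/odd transcendental equations gain one root per π/2 in z₀, giving N = 1 + ⌊2z₀/π⌋ = 1 + ⌊1.277⌋ = 2.

N = 2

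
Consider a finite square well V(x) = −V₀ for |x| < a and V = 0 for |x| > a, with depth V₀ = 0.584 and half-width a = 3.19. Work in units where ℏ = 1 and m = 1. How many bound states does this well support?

N = 3

The dimensionless depth is z₀ = a√(2mV₀)/ℏ = 3.19 × √(1.168) = 3.448.
The even/odd transcendental equations gain one root per π/2 in z₀, giving N = 1 + ⌊2z₀/π⌋ = 1 + ⌊2.195⌋ = 3.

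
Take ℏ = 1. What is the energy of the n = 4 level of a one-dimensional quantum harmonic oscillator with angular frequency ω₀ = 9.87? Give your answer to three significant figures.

The oscillator eigenvalues are E_n = ℏω₀(n + ½), so E_4 = 9.87 × 4.5 = 44.42.

E = 44.4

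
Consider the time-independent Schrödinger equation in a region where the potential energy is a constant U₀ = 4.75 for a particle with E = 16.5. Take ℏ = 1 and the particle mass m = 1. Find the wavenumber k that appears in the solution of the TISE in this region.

With E > U₀ the solution is oscillatory, ψ ∝ e^{±ikx} with k = √(2m(E − U₀))/ℏ.
k = √(2 × 1 × 11.75) = 4.848.

k = 4.85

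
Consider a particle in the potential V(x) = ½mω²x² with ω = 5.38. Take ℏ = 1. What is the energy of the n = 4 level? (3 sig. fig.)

E = 24.2

The oscillator eigenvalues are E_n = ℏω(n + ½), so E_4 = 5.38 × 4.5 = 24.21.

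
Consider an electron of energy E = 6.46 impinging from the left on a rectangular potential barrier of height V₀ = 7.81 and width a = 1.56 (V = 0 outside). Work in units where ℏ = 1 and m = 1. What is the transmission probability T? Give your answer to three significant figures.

T = 0.0136

Since E < V₀ the interior solution is evanescent with decay constant κ = √(2m(V₀ − E))/ℏ = 1.643.
κa = 2.563, sinh(κa) = 6.451.
The exact tunnelling result is T⁻¹ = 1 + V₀² sinh²(κa) / [4E(V₀ − E)] = 73.77, so T = 0.0136.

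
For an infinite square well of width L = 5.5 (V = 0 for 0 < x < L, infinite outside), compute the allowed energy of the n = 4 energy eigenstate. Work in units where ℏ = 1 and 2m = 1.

The infinite-well eigenfunctions ψ_n = √(2/L) sin(nπx/L) vanish at both walls, giving E_n = n²π²ℏ²/(2mL²).
E_4 = 4² × π² / (2 × 0.5 × 5.5²) = 5.220.

E = 5.22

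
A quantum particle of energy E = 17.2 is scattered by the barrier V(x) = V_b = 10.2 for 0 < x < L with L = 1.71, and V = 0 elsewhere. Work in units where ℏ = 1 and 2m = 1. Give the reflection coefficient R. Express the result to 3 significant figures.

E > V_b: inside the barrier k₂ = √(2m(E − V_b))/ℏ = 2.646, k₂L = 4.524.
T = [1 + V_b² sin²(k₂L) / (4E(E − V_b))]⁻¹ = 1/1.208 = 0.827.
R = 1 − T = 0.173.

R = 0.173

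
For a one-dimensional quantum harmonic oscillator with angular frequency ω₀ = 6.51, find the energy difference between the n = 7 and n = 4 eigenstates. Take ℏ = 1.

ΔE = 19.5

E_n = ℏω₀(n + ½), so ΔE = (7 − 4) ℏω₀ = 3 × 6.51 = 19.53.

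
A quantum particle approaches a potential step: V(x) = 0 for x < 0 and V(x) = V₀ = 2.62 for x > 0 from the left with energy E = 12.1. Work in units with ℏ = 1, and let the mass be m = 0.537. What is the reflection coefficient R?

The wavenumbers are k₁ = √(2mE)/ℏ = 3.605 on the left and k₂ = √(2m(E − V₀))/ℏ = 3.191 on the right.
Matching ψ and ψ′ at x = 0 gives r = (k₁ − k₂)/(k₁ + k₂), so R = r² = 0.003712 and T = 1 − R = 0.9963.

R = 0.00371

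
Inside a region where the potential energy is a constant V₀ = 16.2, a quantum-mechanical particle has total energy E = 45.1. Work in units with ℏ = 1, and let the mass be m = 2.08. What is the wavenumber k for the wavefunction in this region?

k = 11.0

With E > V₀ the solution is oscillatory, ψ ∝ e^{±ikx} with k = √(2m(E − V₀))/ℏ.
k = √(2 × 2.08 × 28.9) = 10.96.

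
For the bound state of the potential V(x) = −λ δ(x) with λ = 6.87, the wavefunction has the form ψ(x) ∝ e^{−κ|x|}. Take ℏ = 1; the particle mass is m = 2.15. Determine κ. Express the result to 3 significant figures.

κ = 14.8

Integrating the TISE across x = 0 gives the cusp condition ψ'(0⁺) − ψ'(0⁻) = −(2mλ/ℏ²)ψ(0).
With ψ ∝ e^{−κ|x|} this yields −2κ = −2mλ/ℏ², so κ = mλ/ℏ² = 14.77.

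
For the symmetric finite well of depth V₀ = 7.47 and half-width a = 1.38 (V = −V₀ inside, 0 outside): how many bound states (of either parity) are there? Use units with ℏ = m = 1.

N = 4

The dimensionless depth is z₀ = a√(2mV₀)/ℏ = 1.38 × √(14.94) = 5.334.
A new bound state (alternating even/odd) appears each time z₀ passes a multiple of π/2, so N = ⌊2z₀/π⌋ + 1 = ⌊3.396⌋ + 1 = 4.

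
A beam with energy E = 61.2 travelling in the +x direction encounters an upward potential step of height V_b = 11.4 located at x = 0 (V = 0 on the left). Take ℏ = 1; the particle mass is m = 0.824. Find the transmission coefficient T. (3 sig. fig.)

T = 0.997

On each side the TISE gives plane waves with k = √(2m(E − V))/ℏ: k₁ = √(2·0.824·61.2) = 10.04, k₂ = √(2·0.824·49.8) = 9.059.
Matching ψ and ψ′ at x = 0 gives r = (k₁ − k₂)/(k₁ + k₂), so R = r² = 0.002651 and T = 1 − R = 0.9973.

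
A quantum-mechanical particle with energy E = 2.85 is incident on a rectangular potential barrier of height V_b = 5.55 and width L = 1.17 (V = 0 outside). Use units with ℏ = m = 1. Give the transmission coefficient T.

T = 0.0172

Since E < V_b the interior solution is evanescent with decay constant κ = √(2m(V_b − E))/ℏ = 2.324.
κL = 2.719, sinh(κL) = 7.548.
The exact tunnelling result is T⁻¹ = 1 + V_b² sinh²(κL) / [4E(V_b − E)] = 58.02, so T = 0.0172.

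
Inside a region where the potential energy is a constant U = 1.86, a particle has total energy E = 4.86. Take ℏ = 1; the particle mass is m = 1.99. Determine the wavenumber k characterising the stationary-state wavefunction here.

k = 3.46

With E > U the solution is oscillatory, ψ ∝ e^{±ikx} with k = √(2m(E − U))/ℏ.
k = √(2 × 1.99 × 3) = 3.455.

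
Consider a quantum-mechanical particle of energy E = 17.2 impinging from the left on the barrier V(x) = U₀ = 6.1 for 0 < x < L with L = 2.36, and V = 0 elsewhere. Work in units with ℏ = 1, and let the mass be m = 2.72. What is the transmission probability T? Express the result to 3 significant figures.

E > U₀: inside the barrier k₂ = √(2m(E − U₀))/ℏ = 7.771, k₂L = 18.34.
T = [1 + U₀² sin²(k₂L) / (4E(E − U₀))]⁻¹ = 1/1.012 = 0.988.

T = 0.988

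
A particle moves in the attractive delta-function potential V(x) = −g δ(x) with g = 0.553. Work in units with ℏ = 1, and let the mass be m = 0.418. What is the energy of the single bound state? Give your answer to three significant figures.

E = -0.0639

The bound state is ψ(x) = √κ e^{−κ|x|}. The derivative jump ψ'(0⁺) − ψ'(0⁻) = −(2mg/ℏ²)ψ(0) fixes κ = mg/ℏ² = 0.2312.
Then E = −ℏ²κ²/(2m) = −mg²/(2ℏ²) = -0.06391.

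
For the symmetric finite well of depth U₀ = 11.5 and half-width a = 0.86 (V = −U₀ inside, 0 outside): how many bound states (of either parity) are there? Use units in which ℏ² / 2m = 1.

Define the well-strength parameter z₀ = (a/ℏ)√(2mU₀) = 0.86 × √(2·0.5·11.5) = 2.916.
A new bound state (alternating even/odd) appears each time z₀ passes a multiple of π/2, so N = ⌊2z₀/π⌋ + 1 = ⌊1.857⌋ + 1 = 2.

N = 2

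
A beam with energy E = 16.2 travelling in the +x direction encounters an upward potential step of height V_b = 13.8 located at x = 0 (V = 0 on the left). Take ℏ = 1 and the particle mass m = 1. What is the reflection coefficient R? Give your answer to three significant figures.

R = 0.197

On each side the TISE gives plane waves with k = √(2m(E − V))/ℏ: k₁ = √(2·1·16.2) = 5.692, k₂ = √(2·1·2.4) = 2.191.
Matching ψ and ψ′ at x = 0 gives r = (k₁ − k₂)/(k₁ + k₂), so R = r² = 0.1973 and T = 1 − R = 0.8027.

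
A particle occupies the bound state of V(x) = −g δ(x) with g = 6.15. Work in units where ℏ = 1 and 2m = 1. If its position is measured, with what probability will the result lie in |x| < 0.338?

The normalised bound state is ψ = √κ e^{−κ|x|} with κ = mg/ℏ² = 3.075.
P(|x| < d) = ∫_{−d}^{d} κ e^{−2κ|x|} dx = 1 − e^{−2κd} = 1 − e^{−2.079} = 0.8749.

P = 0.875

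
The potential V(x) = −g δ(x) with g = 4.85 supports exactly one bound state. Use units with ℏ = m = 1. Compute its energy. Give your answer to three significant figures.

For x ≠ 0 the bound state is ψ ∝ e^{−κ|x|}; integrating the TISE across the delta gives the cusp condition 2κ = 2mg/ℏ², so κ = 4.850.
Then E = −ℏ²κ²/(2m) = −mg²/(2ℏ²) = -11.76.

E = -11.8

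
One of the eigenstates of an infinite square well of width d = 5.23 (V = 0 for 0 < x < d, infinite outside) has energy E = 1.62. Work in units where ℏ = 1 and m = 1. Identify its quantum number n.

n = 3

For an infinite well E_n = n²π²ℏ²/(2md²), so n = (d/πℏ)√(2mE).
n = (5.23/π) × √(2 × 1 × 1.62) = 2.997 → n = 3.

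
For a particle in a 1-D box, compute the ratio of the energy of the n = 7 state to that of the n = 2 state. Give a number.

12.25

E_n = n²π²ℏ²/(2mL²) so the ratio is n₂²/n₁² = 49/4 = 12.25.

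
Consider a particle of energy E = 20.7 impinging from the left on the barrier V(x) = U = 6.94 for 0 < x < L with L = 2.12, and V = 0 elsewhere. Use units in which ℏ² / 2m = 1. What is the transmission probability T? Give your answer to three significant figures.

T = 0.959

Above the barrier the interior wavenumber is k₂ = √(2m(E − U))/ℏ = 3.709, giving phase k₂L = 7.864.
Matching at both interfaces gives T⁻¹ = 1 + U² sin²(k₂L) / [4E(E − U)] = 1.042, hence T = 0.959.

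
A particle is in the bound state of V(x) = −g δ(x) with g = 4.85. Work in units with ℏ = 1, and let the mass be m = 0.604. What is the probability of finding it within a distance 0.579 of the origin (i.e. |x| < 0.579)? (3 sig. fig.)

The normalised bound state is ψ = √κ e^{−κ|x|} with κ = mg/ℏ² = 2.929.
P(|x| < d) = ∫_{−d}^{d} κ e^{−2κ|x|} dx = 1 − e^{−2κd} = 1 − e^{−3.392} = 0.9664.

P = 0.966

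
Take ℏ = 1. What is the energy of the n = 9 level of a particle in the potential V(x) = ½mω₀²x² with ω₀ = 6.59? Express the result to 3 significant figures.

E = 62.6

The oscillator eigenvalues are E_n = ℏω₀(n + ½), so E_9 = 6.59 × 9.5 = 62.61.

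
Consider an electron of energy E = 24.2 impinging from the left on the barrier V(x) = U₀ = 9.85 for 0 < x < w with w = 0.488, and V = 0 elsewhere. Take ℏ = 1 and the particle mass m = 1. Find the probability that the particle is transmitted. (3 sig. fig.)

E > U₀: inside the barrier k₂ = √(2m(E − U₀))/ℏ = 5.357, k₂w = 2.614.
T = [1 + U₀² sin²(k₂w) / (4E(E − U₀))]⁻¹ = 1/1.018 = 0.983.

T = 0.983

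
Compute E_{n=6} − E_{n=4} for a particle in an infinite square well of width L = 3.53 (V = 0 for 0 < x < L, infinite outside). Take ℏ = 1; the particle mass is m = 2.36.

ΔE = 3.36

E_n = n²π²ℏ²/(2mL²), so ΔE = (6² − 4²) π²ℏ²/(2mL²).
ΔE = 20 × π² / (2 × 2.36 × 3.53²) = 3.356.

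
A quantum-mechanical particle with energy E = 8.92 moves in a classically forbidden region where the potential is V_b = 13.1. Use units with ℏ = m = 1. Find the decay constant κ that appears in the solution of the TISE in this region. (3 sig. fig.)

Since E < V_b the TISE in this region is ψ'' = κ²ψ with κ = √(2m(V_b − E))/ℏ.
κ = √(2 × 1 × 4.18) = 2.891.

κ = 2.89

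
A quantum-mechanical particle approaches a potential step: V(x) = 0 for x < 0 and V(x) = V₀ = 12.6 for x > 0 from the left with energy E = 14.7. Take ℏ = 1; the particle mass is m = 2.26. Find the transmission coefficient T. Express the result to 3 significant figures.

The wavenumbers are k₁ = √(2mE)/ℏ = 8.151 on the left and k₂ = √(2m(E − V₀))/ℏ = 3.081 on the right.
Continuity of ψ and ψ′ at the step yields the reflection amplitude r = (k₁ − k₂)/(k₁ + k₂) = 0.4514; thus R = |r|² = 0.2038, T = 0.7962.

T = 0.796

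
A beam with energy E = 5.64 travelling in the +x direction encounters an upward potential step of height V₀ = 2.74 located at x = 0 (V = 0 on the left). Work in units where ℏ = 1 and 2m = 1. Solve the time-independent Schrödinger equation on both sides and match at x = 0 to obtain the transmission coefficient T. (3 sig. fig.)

On each side the TISE gives plane waves with k = √(2m(E − V))/ℏ: k₁ = √(2·½·5.64) = 2.375, k₂ = √(2·½·2.9) = 1.703.
Continuity of ψ and ψ′ at the step yields the reflection amplitude r = (k₁ − k₂)/(k₁ + k₂) = 0.1648; thus R = |r|² = 0.02715, T = 0.9728.

T = 0.973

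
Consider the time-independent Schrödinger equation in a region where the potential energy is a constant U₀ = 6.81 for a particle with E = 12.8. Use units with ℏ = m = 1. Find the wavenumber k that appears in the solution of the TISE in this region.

k = 3.46

With E > U₀ the solution is oscillatory, ψ ∝ e^{±ikx} with k = √(2m(E − U₀))/ℏ.
k = √(2 × 1 × 5.99) = 3.461.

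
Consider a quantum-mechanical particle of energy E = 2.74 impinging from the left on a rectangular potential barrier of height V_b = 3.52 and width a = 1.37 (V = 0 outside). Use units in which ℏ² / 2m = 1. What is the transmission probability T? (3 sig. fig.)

Since E < V_b the interior solution is evanescent with decay constant κ = √(2m(V_b − E))/ℏ = 0.8832.
κa = 1.210, sinh(κa) = 1.528.
The exact tunnelling result is T⁻¹ = 1 + V_b² sinh²(κa) / [4E(V_b − E)] = 4.382, so T = 0.228.

T = 0.228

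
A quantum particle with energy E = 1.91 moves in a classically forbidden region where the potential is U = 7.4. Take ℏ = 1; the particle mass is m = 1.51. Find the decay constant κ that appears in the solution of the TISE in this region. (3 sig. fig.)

Since E < U the TISE in this region is ψ'' = κ²ψ with κ = √(2m(U − E))/ℏ.
κ = √(2 × 1.51 × 5.49) = 4.072.

κ = 4.07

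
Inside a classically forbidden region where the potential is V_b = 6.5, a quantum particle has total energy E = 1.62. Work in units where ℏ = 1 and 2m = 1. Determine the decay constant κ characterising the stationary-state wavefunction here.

Since E < V_b the TISE in this region is ψ'' = κ²ψ with κ = √(2m(V_b − E))/ℏ.
κ = √(2 × 0.5 × 4.88) = 2.209.

κ = 2.21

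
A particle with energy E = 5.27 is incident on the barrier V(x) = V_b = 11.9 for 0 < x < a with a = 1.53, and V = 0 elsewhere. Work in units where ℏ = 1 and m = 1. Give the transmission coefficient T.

T = 0.0000572

Since E < V_b the interior solution is evanescent with decay constant κ = √(2m(V_b − E))/ℏ = 3.641.
κa = 5.571, sinh(κa) = 131.4.
Matching ψ, ψ′ at both faces gives T = [1 + V_b² sinh²(κa) / (4E(V_b − E))]⁻¹ = 1/17490 = 0.0000572.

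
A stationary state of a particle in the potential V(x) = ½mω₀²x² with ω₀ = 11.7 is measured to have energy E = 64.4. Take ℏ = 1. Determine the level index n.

E_n = ℏω₀(n + ½) ⇒ n = E/(ℏω₀) − ½ = 64.4/11.7 − 0.5 = 5.004 → n = 5.

n = 5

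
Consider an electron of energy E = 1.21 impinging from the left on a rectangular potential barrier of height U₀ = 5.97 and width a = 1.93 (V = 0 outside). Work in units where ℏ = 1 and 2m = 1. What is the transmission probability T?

T = 0.000569

Since E < U₀ the interior solution is evanescent with decay constant κ = √(2m(U₀ − E))/ℏ = 2.182.
κa = 4.211, sinh(κa) = 33.70.
Matching ψ, ψ′ at both faces gives T = [1 + U₀² sinh²(κa) / (4E(U₀ − E))]⁻¹ = 1/1758 = 0.000569.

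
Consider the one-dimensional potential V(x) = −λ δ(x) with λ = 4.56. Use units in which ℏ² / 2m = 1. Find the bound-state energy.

E = -5.20

For x ≠ 0 the bound state is ψ ∝ e^{−κ|x|}; integrating the TISE across the delta gives the cusp condition 2κ = 2mλ/ℏ², so κ = 2.280.
Then E = −ℏ²κ²/(2m) = −mλ²/(2ℏ²) = -5.198.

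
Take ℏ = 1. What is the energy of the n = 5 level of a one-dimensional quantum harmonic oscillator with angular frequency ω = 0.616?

The oscillator eigenvalues are E_n = ℏω(n + ½), so E_5 = 0.616 × 5.5 = 3.388.

E = 3.39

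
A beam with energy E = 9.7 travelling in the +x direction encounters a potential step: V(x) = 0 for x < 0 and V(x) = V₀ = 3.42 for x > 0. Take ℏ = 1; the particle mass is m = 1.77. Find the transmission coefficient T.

T = 0.988

The wavenumbers are k₁ = √(2mE)/ℏ = 5.860 on the left and k₂ = √(2m(E − V₀))/ℏ = 4.715 on the right.
Matching ψ and ψ′ at x = 0 gives r = (k₁ − k₂)/(k₁ + k₂), so R = r² = 0.01172 and T = 1 − R = 0.9883.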